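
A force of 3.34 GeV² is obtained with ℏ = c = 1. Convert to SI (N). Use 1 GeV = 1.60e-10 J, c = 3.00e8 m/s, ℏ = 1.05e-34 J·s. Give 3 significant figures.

2.71e6 N

Force is [E]/[L] = [E]²/(ℏc); restore (ℏc)⁻¹.
1 GeV² → 1/(ℏc) × (1 GeV in J)² = 8.13e5 N.
Result: 3.34 × 8.13e5 = 2.71e6 N.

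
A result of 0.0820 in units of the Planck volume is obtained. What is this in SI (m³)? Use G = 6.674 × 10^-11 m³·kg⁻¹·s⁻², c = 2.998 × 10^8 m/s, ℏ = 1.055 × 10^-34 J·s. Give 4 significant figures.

3.464 × 10^-106 m³

One Planck volume: V_P = (ℏG/c³)^(3/2) = 4.224 × 10^-105 m³.
0.0820 × 4.224 × 10^-105 m³ = 3.464 × 10^-106 m³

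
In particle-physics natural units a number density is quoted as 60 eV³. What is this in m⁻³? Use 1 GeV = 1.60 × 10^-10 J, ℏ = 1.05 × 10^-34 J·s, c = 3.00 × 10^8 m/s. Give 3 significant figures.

7.86 × 10^21 m⁻³

Number density is [L]⁻³ = [E]³/(ℏc)³.
1 GeV³ → 1/(ℏc)³ × (1 GeV in J)³ = 1.31 × 10^47 m⁻³.
Convert the energy scale: 60 eV³ = 6.00 × 10^-26 GeV³.
Result: 6.00 × 10^-26 × 1.31 × 10^47 = 7.86 × 10^21 m⁻³.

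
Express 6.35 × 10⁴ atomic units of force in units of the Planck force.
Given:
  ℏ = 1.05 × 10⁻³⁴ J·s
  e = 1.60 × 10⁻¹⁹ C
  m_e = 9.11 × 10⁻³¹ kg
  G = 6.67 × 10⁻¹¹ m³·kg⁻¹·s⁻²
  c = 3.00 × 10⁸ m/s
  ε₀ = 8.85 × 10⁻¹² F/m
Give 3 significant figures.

atomic unit of force: F_au = E_h/a₀ = m_e²e⁶/((4πε₀)³ℏ⁴) = 8.33 × 10⁻⁸ N
Planck force: F_P = c⁴/G = 1.21 × 10⁴⁴ N
6.35 × 10⁴ × 8.33 × 10⁻⁸ / 1.21 × 10⁴⁴ = 4.35 × 10⁻⁴⁷

4.35 × 10⁻⁴⁷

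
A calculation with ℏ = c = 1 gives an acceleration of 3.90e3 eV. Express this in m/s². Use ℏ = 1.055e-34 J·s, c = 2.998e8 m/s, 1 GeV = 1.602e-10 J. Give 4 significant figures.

Acceleration is [L]/[T]² = c·[E]/ℏ.
1 GeV → c/ℏ × (1 GeV in J) = 4.552e32 m/s².
Convert the energy scale: 3.90e3 eV = 3.90e-6 GeV.
Result: 3.90e-6 × 4.552e32 = 1.775e27 m/s².

1.775e27 m/s²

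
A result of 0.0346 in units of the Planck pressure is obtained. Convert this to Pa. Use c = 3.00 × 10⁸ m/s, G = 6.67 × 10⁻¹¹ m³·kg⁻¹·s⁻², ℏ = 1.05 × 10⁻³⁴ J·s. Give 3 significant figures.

1.62 × 10¹¹² Pa

One Planck pressure: p_P = c⁷/(ℏG²) = 4.68 × 10¹¹³ Pa.
0.0346 × 4.68 × 10¹¹³ Pa = 1.62 × 10¹¹² Pa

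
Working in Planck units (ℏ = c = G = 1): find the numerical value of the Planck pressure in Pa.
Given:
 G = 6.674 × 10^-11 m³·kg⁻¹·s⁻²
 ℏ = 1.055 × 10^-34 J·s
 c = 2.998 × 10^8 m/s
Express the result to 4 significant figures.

Dimensional analysis gives p_P = c⁷/(ℏG²).
  = 2.177 × 10^59 / 4.699 × 10^-55
  = 4.632 × 10^113 Pa

4.632 × 10^113 Pa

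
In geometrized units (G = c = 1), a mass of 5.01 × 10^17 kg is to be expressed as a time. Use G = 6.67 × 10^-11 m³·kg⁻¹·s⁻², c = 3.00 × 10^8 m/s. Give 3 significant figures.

Mass → time via G/c³.
5.01 × 10^17 kg × (G/c³) = 1.24 × 10^-18 s

1.24 × 10^-18 s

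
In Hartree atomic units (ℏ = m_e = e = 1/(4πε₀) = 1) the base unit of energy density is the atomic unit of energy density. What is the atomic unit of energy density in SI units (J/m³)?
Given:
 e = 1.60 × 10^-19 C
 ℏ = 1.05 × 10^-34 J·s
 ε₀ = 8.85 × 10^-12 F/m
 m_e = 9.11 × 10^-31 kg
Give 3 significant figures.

u_au = E_h/a₀³ = m_e⁴e¹⁰/((4πε₀)⁵ℏ⁸)
E_h = 4.38 × 10^-18 J
a₀ = 5.26 × 10^-11 m
E_h/a₀³ = 3.01 × 10^13 J/m³

3.01 × 10^13 J/m³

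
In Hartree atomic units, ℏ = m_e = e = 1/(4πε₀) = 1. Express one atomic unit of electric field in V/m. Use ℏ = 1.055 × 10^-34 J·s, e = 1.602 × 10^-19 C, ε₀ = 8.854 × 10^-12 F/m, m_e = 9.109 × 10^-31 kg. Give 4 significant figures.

The unique combination of the constants set to 1 with dimensions of electric field is E_au = E_h/(e a₀) = m_e²e⁵/((4πε₀)³ℏ⁴).
E_h = 4.354 × 10^-18 J
a₀ = 5.297 × 10^-11 m
E_h/(e·a₀) = 5.131 × 10^11 V/m

5.131 × 10^11 V/m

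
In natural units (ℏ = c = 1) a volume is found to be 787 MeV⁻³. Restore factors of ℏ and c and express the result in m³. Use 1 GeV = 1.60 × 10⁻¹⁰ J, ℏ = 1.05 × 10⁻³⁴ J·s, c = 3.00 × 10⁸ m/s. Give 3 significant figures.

Volume is [L]³ = [E]⁻³·(ℏc)³.
1 GeV⁻³ → (ℏc)³ × (1 GeV in J)⁻³ = 7.63 × 10⁻⁴⁸ m³.
Convert the energy scale: 787 MeV⁻³ = 7.87 × 10¹¹ GeV⁻³.
Result: 7.87 × 10¹¹ × 7.63 × 10⁻⁴⁸ = 6.01 × 10⁻³⁶ m³.

6.01 × 10⁻³⁶ m³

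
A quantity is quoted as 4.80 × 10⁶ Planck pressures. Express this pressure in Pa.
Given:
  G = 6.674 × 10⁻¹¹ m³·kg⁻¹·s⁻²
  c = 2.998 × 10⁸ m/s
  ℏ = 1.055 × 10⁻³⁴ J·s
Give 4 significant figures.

One Planck pressure: p_P = c⁷/(ℏG²) = 4.632 × 10¹¹³ Pa.
4.80 × 10⁶ × 4.632 × 10¹¹³ Pa = 2.224 × 10¹²⁰ Pa

2.224 × 10¹²⁰ Pa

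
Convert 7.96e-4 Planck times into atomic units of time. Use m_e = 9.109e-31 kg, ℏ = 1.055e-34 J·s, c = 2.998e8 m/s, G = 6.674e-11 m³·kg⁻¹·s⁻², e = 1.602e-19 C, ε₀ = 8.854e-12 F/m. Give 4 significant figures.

1.771e-30

Planck time: t_P = √(ℏG/c⁵) = 5.392e-44 s
atomic unit of time: τ_au = (4πε₀)²ℏ³/(m_e e⁴) = 2.423e-17 s
7.96e-4 × 5.392e-44 / 2.423e-17 = 1.771e-30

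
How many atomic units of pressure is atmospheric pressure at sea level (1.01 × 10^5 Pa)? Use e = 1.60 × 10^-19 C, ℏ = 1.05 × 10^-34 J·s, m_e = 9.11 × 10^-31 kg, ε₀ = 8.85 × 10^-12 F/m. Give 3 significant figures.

3.35 × 10^-9

atomic unit of pressure: P_au = E_h/a₀³ = m_e⁴e¹⁰/((4πε₀)⁵ℏ⁸) = 3.01 × 10^13 Pa.
1.01 × 10^5 / 3.01 × 10^13 = 3.35 × 10^-9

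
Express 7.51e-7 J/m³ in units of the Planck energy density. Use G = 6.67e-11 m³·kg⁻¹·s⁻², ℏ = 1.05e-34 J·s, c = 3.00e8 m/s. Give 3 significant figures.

1.60e-120

Planck energy density: u_P = c⁷/(ℏG²) = 4.68e113 J/m³.
7.51e-7 / 4.68e113 = 1.60e-120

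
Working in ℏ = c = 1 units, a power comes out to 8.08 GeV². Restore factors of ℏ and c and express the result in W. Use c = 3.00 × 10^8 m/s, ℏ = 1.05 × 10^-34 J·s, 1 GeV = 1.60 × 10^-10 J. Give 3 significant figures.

Power is [E]/[T] = [E]²/ℏ.
1 GeV² → 1/ℏ × (1 GeV in J)² = 2.44 × 10^14 W.
Result: 8.08 × 2.44 × 10^14 = 1.97 × 10^15 W.

1.97 × 10^15 W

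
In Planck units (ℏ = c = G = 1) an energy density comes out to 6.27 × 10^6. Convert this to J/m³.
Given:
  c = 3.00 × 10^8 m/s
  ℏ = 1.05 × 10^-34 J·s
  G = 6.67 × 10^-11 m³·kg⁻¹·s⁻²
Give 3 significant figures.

One Planck energy density: u_P = c⁷/(ℏG²) = 4.68 × 10^113 J/m³.
6.27 × 10^6 × 4.68 × 10^113 J/m³ = 2.94 × 10^120 J/m³

2.94 × 10^120 J/m³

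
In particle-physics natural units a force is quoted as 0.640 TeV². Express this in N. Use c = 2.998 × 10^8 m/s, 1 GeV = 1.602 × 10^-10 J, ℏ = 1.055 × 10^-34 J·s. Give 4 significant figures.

5.193 × 10^11 N

Force is [E]/[L] = [E]²/(ℏc); restore (ℏc)⁻¹.
1 GeV² → 1/(ℏc) × (1 GeV in J)² = 8.114 × 10^5 N.
Convert the energy scale: 0.640 TeV² = 6.40 × 10^5 GeV².
Result: 6.40 × 10^5 × 8.114 × 10^5 = 5.193 × 10^11 N.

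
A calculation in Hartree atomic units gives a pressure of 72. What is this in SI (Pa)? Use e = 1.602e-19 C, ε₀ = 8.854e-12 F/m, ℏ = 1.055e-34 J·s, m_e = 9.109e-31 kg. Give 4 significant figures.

One atomic unit of pressure: P_au = E_h/a₀³ = m_e⁴e¹⁰/((4πε₀)⁵ℏ⁸) = 2.929e13 Pa.
72 × 2.929e13 Pa = 2.109e15 Pa

2.109e15 Pa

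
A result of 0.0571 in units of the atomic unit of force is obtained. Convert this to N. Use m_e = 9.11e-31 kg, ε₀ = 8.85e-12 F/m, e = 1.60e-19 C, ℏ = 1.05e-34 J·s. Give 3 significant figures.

One atomic unit of force: F_au = E_h/a₀ = m_e²e⁶/((4πε₀)³ℏ⁴) = 8.33e-8 N.
0.0571 × 8.33e-8 N = 4.76e-9 N

4.76e-9 N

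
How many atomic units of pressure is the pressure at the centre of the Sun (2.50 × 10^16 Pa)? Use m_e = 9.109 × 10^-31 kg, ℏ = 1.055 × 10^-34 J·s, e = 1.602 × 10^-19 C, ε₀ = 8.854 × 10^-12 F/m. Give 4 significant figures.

atomic unit of pressure: P_au = E_h/a₀³ = m_e⁴e¹⁰/((4πε₀)⁵ℏ⁸) = 2.929 × 10^13 Pa.
2.50 × 10^16 / 2.929 × 10^13 = 853.5

853.5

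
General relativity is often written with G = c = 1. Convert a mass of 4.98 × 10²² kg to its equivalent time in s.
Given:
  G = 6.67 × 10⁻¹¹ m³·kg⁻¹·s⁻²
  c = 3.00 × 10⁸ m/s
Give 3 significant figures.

1.23 × 10⁻¹³ s

Mass → time via G/c³.
4.98 × 10²² kg × (G/c³) = 1.23 × 10⁻¹³ s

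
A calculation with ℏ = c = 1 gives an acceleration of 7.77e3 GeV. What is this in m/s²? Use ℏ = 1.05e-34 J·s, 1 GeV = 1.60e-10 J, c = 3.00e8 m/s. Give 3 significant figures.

3.55e36 m/s²

Acceleration is [L]/[T]² = c·[E]/ℏ.
1 GeV → c/ℏ × (1 GeV in J) = 4.57e32 m/s².
Result: 7.77e3 × 4.57e32 = 3.55e36 m/s².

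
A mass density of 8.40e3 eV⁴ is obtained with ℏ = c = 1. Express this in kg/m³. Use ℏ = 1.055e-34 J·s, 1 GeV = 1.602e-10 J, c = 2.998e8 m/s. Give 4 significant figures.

Mass density is [E]/(c²[L]³) = [E]⁴/(ℏ³c⁵).
1 GeV⁴ → 1/(ℏ³c⁵) × (1 GeV in J)⁴ = 2.316e20 kg/m³.
Convert the energy scale: 8.40e3 eV⁴ = 8.40e-33 GeV⁴.
Result: 8.40e-33 × 2.316e20 = 1.945e-12 kg/m³.

1.945e-12 kg/m³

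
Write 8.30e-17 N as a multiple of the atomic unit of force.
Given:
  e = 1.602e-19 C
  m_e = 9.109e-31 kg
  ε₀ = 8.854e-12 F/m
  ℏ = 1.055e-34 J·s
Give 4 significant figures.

atomic unit of force: F_au = E_h/a₀ = m_e²e⁶/((4πε₀)³ℏ⁴) = 8.220e-8 N.
8.30e-17 / 8.220e-8 = 1.010e-9

1.010e-9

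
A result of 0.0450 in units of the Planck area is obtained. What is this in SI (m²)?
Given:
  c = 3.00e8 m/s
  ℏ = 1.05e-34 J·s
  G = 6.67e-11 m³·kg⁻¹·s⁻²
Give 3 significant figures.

One Planck area: A_P = ℏG/c³ = 2.59e-70 m².
0.0450 × 2.59e-70 m² = 1.17e-71 m²

1.17e-71 m²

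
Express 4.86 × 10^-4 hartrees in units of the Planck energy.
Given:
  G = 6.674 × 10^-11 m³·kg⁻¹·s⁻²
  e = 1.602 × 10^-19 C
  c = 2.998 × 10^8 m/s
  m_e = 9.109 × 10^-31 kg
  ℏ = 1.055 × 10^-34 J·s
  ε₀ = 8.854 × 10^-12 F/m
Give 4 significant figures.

1.082 × 10^-30

hartree: E_h = m_e e⁴/(4πε₀ℏ)² = 4.354 × 10^-18 J
Planck energy: E_P = √(ℏc⁵/G) = 1.957 × 10^9 J
4.86 × 10^-4 × 4.354 × 10^-18 / 1.957 × 10^9 = 1.082 × 10^-30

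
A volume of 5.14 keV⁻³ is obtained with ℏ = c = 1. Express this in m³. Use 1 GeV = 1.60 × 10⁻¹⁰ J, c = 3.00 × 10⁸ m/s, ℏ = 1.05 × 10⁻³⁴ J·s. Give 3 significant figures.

Volume is [L]³ = [E]⁻³·(ℏc)³.
1 GeV⁻³ → (ℏc)³ × (1 GeV in J)⁻³ = 7.63 × 10⁻⁴⁸ m³.
Convert the energy scale: 5.14 keV⁻³ = 5.14 × 10¹⁸ GeV⁻³.
Result: 5.14 × 10¹⁸ × 7.63 × 10⁻⁴⁸ = 3.92 × 10⁻²⁹ m³.

3.92 × 10⁻²⁹ m³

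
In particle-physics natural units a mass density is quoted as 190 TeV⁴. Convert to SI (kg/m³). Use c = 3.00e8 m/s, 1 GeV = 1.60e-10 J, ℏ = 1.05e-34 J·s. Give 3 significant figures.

Mass density is [E]/(c²[L]³) = [E]⁴/(ℏ³c⁵).
1 GeV⁴ → 1/(ℏ³c⁵) × (1 GeV in J)⁴ = 2.33e20 kg/m³.
Convert the energy scale: 190 TeV⁴ = 1.90e14 GeV⁴.
Result: 1.90e14 × 2.33e20 = 4.43e34 kg/m³.

4.43e34 kg/m³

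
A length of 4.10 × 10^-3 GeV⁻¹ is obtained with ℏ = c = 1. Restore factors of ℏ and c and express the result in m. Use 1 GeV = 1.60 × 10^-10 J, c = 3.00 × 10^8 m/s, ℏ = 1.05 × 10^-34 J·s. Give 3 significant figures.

A length is [E]⁻¹ in ℏ=c=1; restore one factor of ℏc.
1 GeV⁻¹ → ℏc × (1 GeV in J)⁻¹ = 1.97 × 10^-16 m.
Result: 4.10 × 10^-3 × 1.97 × 10^-16 = 8.07 × 10^-19 m.

8.07 × 10^-19 m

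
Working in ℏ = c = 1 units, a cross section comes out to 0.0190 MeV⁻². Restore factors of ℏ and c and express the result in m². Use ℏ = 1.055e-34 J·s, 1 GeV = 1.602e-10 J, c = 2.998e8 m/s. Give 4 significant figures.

Area is [L]² = [E]⁻²·(ℏc)²; restore (ℏc)².
1 GeV⁻² → (ℏc)² × (1 GeV in J)⁻² = 3.898e-32 m².
Convert the energy scale: 0.0190 MeV⁻² = 1.90e4 GeV⁻².
Result: 1.90e4 × 3.898e-32 = 7.406e-28 m².

7.406e-28 m²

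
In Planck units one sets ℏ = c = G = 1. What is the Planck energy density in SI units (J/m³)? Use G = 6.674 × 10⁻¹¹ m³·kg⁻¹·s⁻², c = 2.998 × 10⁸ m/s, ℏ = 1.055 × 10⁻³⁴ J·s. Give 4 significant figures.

u_P = c⁷/(ℏG²)
  = 2.177 × 10⁵⁹ / 4.699 × 10⁻⁵⁵
  = 4.632 × 10¹¹³ J/m³

4.632 × 10¹¹³ J/m³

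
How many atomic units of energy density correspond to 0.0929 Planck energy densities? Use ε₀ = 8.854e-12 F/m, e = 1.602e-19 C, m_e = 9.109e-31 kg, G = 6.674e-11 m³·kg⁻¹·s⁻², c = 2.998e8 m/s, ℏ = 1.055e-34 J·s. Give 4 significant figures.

Planck energy density: u_P = c⁷/(ℏG²) = 4.632e113 J/m³
atomic unit of energy density: u_au = E_h/a₀³ = m_e⁴e¹⁰/((4πε₀)⁵ℏ⁸) = 2.929e13 J/m³
0.0929 × 4.632e113 / 2.929e13 = 1.469e99

1.469e99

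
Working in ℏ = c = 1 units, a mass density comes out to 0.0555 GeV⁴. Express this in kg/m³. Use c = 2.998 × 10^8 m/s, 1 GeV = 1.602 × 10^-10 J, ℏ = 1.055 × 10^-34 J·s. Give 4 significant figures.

1.285 × 10^19 kg/m³

Mass density is [E]/(c²[L]³) = [E]⁴/(ℏ³c⁵).
1 GeV⁴ → 1/(ℏ³c⁵) × (1 GeV in J)⁴ = 2.316 × 10^20 kg/m³.
Result: 0.0555 × 2.316 × 10^20 = 1.285 × 10^19 kg/m³.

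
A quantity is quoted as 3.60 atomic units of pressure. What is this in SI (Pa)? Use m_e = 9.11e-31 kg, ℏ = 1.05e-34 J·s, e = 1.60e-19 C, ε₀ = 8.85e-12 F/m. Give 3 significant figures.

One atomic unit of pressure: P_au = E_h/a₀³ = m_e⁴e¹⁰/((4πε₀)⁵ℏ⁸) = 3.01e13 Pa.
3.60 × 3.01e13 Pa = 1.08e14 Pa

1.08e14 Pa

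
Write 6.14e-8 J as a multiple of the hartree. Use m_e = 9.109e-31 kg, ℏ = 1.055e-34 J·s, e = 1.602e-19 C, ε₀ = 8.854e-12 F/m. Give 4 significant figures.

hartree: E_h = m_e e⁴/(4πε₀ℏ)² = 4.354e-18 J.
6.14e-8 / 4.354e-18 = 1.410e10

1.410e10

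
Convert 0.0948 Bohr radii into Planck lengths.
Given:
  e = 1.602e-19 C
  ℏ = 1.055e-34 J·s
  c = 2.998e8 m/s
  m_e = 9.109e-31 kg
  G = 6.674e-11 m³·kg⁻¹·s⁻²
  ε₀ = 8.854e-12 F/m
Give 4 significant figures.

3.107e23

Bohr radius: a₀ = 4πε₀ℏ²/(m_e e²) = 5.297e-11 m
Planck length: ℓ_P = √(ℏG/c³) = 1.616e-35 m
0.0948 × 5.297e-11 / 1.616e-35 = 3.107e23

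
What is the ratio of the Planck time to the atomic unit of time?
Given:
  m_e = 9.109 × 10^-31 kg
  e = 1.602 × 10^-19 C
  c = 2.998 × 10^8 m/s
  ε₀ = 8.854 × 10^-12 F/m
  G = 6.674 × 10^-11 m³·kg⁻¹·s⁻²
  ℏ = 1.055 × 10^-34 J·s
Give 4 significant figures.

2.225 × 10^-27

Planck time: t_P = √(ℏG/c⁵) = 5.392 × 10^-44 s
atomic unit of time: τ_au = (4πε₀)²ℏ³/(m_e e⁴) = 2.423 × 10^-17 s
ratio = 5.392 × 10^-44 / 2.423 × 10^-17 = 2.225 × 10^-27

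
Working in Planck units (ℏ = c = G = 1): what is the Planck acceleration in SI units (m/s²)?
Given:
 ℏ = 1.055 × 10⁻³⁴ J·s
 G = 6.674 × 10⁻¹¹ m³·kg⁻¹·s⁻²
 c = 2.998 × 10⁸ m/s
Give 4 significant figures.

5.560 × 10⁵¹ m/s²

The unique combination of the constants set to 1 with dimensions of acceleration is a_P = √(c⁷/(ℏG)).
  = √(3.092 × 10¹⁰³)
  = 5.560 × 10⁵¹ m/s²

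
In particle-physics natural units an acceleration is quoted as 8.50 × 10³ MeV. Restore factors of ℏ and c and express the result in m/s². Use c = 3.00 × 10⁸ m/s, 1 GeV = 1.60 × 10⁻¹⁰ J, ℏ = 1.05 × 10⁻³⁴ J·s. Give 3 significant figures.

3.89 × 10³³ m/s²

Acceleration is [L]/[T]² = c·[E]/ℏ.
1 GeV → c/ℏ × (1 GeV in J) = 4.57 × 10³² m/s².
Convert the energy scale: 8.50 × 10³ MeV = 8.50 GeV.
Result: 8.50 × 4.57 × 10³² = 3.89 × 10³³ m/s².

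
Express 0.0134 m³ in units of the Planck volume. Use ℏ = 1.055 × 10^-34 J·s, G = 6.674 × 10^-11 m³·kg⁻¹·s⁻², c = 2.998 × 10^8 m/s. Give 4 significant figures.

3.172 × 10^102

Planck volume: V_P = (ℏG/c³)^(3/2) = 4.224 × 10^-105 m³.
0.0134 / 4.224 × 10^-105 = 3.172 × 10^102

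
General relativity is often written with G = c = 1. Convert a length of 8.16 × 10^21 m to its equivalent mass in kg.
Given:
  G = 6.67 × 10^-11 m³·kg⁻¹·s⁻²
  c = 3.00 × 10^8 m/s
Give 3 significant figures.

1.10 × 10^49 kg

Length → mass via c²/G.
8.16 × 10^21 m × (c²/G) = 1.10 × 10^49 kg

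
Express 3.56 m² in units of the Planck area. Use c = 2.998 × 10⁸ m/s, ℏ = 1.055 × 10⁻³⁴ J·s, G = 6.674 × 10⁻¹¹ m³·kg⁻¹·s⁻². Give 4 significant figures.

1.362 × 10⁷⁰

Planck area: A_P = ℏG/c³ = 2.613 × 10⁻⁷⁰ m².
3.56 / 2.613 × 10⁻⁷⁰ = 1.362 × 10⁷⁰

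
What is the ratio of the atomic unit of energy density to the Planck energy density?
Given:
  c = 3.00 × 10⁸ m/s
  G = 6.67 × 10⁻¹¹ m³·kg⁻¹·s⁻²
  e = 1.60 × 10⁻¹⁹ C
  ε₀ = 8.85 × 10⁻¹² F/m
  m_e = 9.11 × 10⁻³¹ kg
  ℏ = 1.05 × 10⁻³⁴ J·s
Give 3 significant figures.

atomic unit of energy density: u_au = E_h/a₀³ = m_e⁴e¹⁰/((4πε₀)⁵ℏ⁸) = 3.01 × 10¹³ J/m³
Planck energy density: u_P = c⁷/(ℏG²) = 4.68 × 10¹¹³ J/m³
ratio = 3.01 × 10¹³ / 4.68 × 10¹¹³ = 6.44 × 10⁻¹⁰¹

6.44 × 10⁻¹⁰¹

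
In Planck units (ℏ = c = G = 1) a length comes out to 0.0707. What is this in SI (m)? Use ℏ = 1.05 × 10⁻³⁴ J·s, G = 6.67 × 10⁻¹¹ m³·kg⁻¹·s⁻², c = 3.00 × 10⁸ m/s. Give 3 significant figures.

One Planck length: ℓ_P = √(ℏG/c³) = 1.61 × 10⁻³⁵ m.
0.0707 × 1.61 × 10⁻³⁵ m = 1.14 × 10⁻³⁶ m

1.14 × 10⁻³⁶ m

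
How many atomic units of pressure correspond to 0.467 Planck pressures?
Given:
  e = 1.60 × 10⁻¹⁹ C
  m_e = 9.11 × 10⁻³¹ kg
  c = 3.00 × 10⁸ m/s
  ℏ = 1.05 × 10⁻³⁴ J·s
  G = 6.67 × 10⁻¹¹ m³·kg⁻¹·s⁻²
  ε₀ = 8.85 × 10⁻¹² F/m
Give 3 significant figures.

7.26 × 10⁹⁹

Planck pressure: p_P = c⁷/(ℏG²) = 4.68 × 10¹¹³ Pa
atomic unit of pressure: P_au = E_h/a₀³ = m_e⁴e¹⁰/((4πε₀)⁵ℏ⁸) = 3.01 × 10¹³ Pa
0.467 × 4.68 × 10¹¹³ / 3.01 × 10¹³ = 7.26 × 10⁹⁹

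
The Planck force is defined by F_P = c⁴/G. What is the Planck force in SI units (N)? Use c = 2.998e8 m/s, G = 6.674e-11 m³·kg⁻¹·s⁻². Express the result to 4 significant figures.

F_P = c⁴/G
  = 8.078e33 / 6.674e-11
  = 1.210e44 N

1.210e44 N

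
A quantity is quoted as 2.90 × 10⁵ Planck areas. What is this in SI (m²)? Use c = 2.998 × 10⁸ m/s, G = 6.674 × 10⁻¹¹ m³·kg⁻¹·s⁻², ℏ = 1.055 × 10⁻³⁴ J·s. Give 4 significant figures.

One Planck area: A_P = ℏG/c³ = 2.613 × 10⁻⁷⁰ m².
2.90 × 10⁵ × 2.613 × 10⁻⁷⁰ m² = 7.578 × 10⁻⁶⁵ m²

7.578 × 10⁻⁶⁵ m²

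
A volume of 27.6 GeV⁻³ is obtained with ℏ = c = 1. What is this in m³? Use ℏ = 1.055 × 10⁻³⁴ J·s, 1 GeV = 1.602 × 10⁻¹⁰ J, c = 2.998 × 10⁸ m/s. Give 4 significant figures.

2.124 × 10⁻⁴⁶ m³

Volume is [L]³ = [E]⁻³·(ℏc)³.
1 GeV⁻³ → (ℏc)³ × (1 GeV in J)⁻³ = 7.696 × 10⁻⁴⁸ m³.
Result: 27.6 × 7.696 × 10⁻⁴⁸ = 2.124 × 10⁻⁴⁶ m³.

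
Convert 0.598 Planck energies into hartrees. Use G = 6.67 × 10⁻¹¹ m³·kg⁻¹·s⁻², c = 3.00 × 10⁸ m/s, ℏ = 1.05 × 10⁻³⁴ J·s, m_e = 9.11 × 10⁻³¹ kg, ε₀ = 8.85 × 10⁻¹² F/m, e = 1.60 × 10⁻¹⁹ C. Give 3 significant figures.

2.67 × 10²⁶

Planck energy: E_P = √(ℏc⁵/G) = 1.96 × 10⁹ J
hartree: E_h = m_e e⁴/(4πε₀ℏ)² = 4.38 × 10⁻¹⁸ J
0.598 × 1.96 × 10⁹ / 4.38 × 10⁻¹⁸ = 2.67 × 10²⁶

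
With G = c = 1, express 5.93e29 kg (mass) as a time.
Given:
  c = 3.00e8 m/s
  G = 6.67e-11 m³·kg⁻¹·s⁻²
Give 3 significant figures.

1.46e-6 s

Mass → time via G/c³.
5.93e29 kg × (G/c³) = 1.46e-6 s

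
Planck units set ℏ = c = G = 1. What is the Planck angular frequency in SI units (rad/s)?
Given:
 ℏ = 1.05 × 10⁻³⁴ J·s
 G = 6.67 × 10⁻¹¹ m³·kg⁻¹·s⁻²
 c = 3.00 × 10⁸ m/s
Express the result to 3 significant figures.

1.86 × 10⁴³ rad/s

Dimensional analysis gives ω_P = √(c⁵/(ℏG)).
  = √(3.47 × 10⁸⁶)
  = 1.86 × 10⁴³ rad/s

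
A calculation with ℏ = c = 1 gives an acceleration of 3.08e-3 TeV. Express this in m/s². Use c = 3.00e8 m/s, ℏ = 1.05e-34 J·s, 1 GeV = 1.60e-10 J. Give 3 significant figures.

1.41e33 m/s²

Acceleration is [L]/[T]² = c·[E]/ℏ.
1 GeV → c/ℏ × (1 GeV in J) = 4.57e32 m/s².
Convert the energy scale: 3.08e-3 TeV = 3.08 GeV.
Result: 3.08 × 4.57e32 = 1.41e33 m/s².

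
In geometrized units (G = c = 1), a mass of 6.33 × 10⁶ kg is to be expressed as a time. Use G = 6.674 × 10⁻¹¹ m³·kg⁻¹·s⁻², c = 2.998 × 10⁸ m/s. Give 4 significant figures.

Mass → time via G/c³.
6.33 × 10⁶ kg × (G/c³) = 1.568 × 10⁻²⁹ s

1.568 × 10⁻²⁹ s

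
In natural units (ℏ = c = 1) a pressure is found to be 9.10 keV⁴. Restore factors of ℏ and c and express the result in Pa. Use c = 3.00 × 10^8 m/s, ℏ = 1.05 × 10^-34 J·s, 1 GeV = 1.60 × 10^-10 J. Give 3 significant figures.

Pressure is [E]/[L]³ = [E]⁴/(ℏc)³.
1 GeV⁴ → 1/(ℏc)³ × (1 GeV in J)⁴ = 2.10 × 10^37 Pa.
Convert the energy scale: 9.10 keV⁴ = 9.10 × 10^-24 GeV⁴.
Result: 9.10 × 10^-24 × 2.10 × 10^37 = 1.91 × 10^14 Pa.

1.91 × 10^14 Pa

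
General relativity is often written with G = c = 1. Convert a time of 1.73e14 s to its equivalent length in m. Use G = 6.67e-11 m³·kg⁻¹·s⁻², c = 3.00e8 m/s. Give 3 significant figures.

5.19e22 m

Time → length via c.
1.73e14 s × (c) = 5.19e22 m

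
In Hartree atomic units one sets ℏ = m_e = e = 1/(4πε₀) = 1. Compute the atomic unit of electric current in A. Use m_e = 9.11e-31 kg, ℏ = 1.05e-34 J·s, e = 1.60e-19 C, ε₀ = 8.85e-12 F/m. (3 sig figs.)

I_au = e E_h/ℏ = m_e e⁵/((4πε₀)²ℏ³)
E_h = 4.38e-18 J
e·E_h/ℏ = 6.67e-3 A

6.67e-3 A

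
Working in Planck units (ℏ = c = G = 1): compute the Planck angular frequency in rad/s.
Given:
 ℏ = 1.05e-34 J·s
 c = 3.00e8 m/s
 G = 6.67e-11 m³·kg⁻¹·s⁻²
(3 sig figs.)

The unique combination of the constants set to 1 with dimensions of angular frequency is ω_P = √(c⁵/(ℏG)).
  = √(3.47e86)
  = 1.86e43 rad/s

1.86e43 rad/s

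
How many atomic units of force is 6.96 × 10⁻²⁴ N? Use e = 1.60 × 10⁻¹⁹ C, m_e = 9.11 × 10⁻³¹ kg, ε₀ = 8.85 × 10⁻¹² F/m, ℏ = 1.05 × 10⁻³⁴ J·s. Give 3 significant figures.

atomic unit of force: F_au = E_h/a₀ = m_e²e⁶/((4πε₀)³ℏ⁴) = 8.33 × 10⁻⁸ N.
6.96 × 10⁻²⁴ / 8.33 × 10⁻⁸ = 8.36 × 10⁻¹⁷

8.36 × 10⁻¹⁷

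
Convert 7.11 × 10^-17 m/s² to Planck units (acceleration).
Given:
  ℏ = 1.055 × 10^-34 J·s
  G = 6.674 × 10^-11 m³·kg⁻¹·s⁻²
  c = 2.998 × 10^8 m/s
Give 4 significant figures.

Planck acceleration: a_P = √(c⁷/(ℏG)) = 5.560 × 10^51 m/s².
7.11 × 10^-17 / 5.560 × 10^51 = 1.279 × 10^-68

1.279 × 10^-68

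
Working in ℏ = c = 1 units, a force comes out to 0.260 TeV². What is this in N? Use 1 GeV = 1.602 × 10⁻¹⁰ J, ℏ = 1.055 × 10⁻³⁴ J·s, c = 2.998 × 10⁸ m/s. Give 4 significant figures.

Force is [E]/[L] = [E]²/(ℏc); restore (ℏc)⁻¹.
1 GeV² → 1/(ℏc) × (1 GeV in J)² = 8.114 × 10⁵ N.
Convert the energy scale: 0.260 TeV² = 2.60 × 10⁵ GeV².
Result: 2.60 × 10⁵ × 8.114 × 10⁵ = 2.110 × 10¹¹ N.

2.110 × 10¹¹ N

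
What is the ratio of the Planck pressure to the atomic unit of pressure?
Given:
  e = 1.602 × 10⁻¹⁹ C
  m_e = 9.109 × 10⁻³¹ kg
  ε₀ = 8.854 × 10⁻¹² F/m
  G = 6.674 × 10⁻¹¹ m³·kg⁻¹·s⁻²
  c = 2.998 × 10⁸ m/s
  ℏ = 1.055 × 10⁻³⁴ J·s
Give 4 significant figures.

1.581 × 10¹⁰⁰

Planck pressure: p_P = c⁷/(ℏG²) = 4.632 × 10¹¹³ Pa
atomic unit of pressure: P_au = E_h/a₀³ = m_e⁴e¹⁰/((4πε₀)⁵ℏ⁸) = 2.929 × 10¹³ Pa
ratio = 4.632 × 10¹¹³ / 2.929 × 10¹³ = 1.581 × 10¹⁰⁰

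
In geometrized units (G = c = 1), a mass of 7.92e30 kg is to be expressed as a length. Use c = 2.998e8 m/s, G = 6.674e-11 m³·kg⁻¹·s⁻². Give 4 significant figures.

In G = c = 1 units mass has dimensions of length; the conversion factor is G/c².
7.92e30 kg × (G/c²) = 5.881e3 m

5.881e3 m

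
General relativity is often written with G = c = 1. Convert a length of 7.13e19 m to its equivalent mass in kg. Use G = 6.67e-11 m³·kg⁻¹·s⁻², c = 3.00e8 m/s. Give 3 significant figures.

9.62e46 kg

Length → mass via c²/G.
7.13e19 m × (c²/G) = 9.62e46 kg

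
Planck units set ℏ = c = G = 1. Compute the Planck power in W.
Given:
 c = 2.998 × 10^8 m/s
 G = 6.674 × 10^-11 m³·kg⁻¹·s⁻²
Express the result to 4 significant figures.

The unique combination of the constants set to 1 with dimensions of power is P_P = c⁵/G.
  = 2.422 × 10^42 / 6.674 × 10^-11
  = 3.629 × 10^52 W

3.629 × 10^52 W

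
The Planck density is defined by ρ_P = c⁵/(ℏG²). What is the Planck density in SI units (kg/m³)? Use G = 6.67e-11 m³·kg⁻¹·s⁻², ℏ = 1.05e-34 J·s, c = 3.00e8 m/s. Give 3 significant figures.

ρ_P = c⁵/(ℏG²)
  = 2.43e42 / 4.67e-55
  = 5.20e96 kg/m³

5.20e96 kg/m³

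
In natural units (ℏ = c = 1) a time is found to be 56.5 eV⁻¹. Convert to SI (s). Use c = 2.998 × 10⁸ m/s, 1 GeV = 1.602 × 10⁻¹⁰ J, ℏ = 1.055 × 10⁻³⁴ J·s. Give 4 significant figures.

3.721 × 10⁻¹⁴ s

A time is [E]⁻¹ in ℏ=c=1; restore one factor of ℏ.
1 GeV⁻¹ → ℏ × (1 GeV in J)⁻¹ = 6.586 × 10⁻²⁵ s.
Convert the energy scale: 56.5 eV⁻¹ = 5.65 × 10¹⁰ GeV⁻¹.
Result: 5.65 × 10¹⁰ × 6.586 × 10⁻²⁵ = 3.721 × 10⁻¹⁴ s.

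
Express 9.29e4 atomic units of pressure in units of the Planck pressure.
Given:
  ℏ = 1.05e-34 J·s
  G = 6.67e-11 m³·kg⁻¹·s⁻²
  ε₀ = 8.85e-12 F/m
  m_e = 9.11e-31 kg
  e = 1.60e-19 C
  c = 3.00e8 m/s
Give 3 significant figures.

5.98e-96

atomic unit of pressure: P_au = E_h/a₀³ = m_e⁴e¹⁰/((4πε₀)⁵ℏ⁸) = 3.01e13 Pa
Planck pressure: p_P = c⁷/(ℏG²) = 4.68e113 Pa
9.29e4 × 3.01e13 / 4.68e113 = 5.98e-96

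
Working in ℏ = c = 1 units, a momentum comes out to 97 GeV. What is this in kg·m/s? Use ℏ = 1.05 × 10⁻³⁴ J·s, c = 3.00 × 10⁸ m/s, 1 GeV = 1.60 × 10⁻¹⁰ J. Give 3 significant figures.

Momentum is [E]/c; divide by c.
1 GeV → 1/c × (1 GeV in J) = 5.33 × 10⁻¹⁹ kg·m/s.
Result: 97 × 5.33 × 10⁻¹⁹ = 5.17 × 10⁻¹⁷ kg·m/s.

5.17 × 10⁻¹⁷ kg·m/s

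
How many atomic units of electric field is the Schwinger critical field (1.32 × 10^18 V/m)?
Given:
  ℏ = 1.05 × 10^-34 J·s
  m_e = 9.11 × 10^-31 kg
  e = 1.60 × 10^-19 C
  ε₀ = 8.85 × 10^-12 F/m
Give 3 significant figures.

2.54 × 10^6

atomic unit of electric field: E_au = E_h/(e a₀) = m_e²e⁵/((4πε₀)³ℏ⁴) = 5.20 × 10^11 V/m.
1.32 × 10^18 / 5.20 × 10^11 = 2.54 × 10^6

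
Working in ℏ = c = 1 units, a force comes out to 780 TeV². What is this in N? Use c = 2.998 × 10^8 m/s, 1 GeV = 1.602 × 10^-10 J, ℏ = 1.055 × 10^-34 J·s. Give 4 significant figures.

6.329 × 10^14 N

Force is [E]/[L] = [E]²/(ℏc); restore (ℏc)⁻¹.
1 GeV² → 1/(ℏc) × (1 GeV in J)² = 8.114 × 10^5 N.
Convert the energy scale: 780 TeV² = 7.80 × 10^8 GeV².
Result: 7.80 × 10^8 × 8.114 × 10^5 = 6.329 × 10^14 N.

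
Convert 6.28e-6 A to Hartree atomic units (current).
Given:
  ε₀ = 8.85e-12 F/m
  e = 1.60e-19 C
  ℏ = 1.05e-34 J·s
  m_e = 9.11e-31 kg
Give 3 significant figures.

9.41e-4

atomic unit of electric current: I_au = e E_h/ℏ = m_e e⁵/((4πε₀)²ℏ³) = 6.67e-3 A.
6.28e-6 / 6.67e-3 = 9.41e-4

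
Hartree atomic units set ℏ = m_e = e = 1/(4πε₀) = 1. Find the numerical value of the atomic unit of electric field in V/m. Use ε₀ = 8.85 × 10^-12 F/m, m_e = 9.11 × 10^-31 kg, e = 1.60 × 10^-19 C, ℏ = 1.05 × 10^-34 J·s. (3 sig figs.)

5.20 × 10^11 V/m

Dimensional analysis gives E_au = E_h/(e a₀) = m_e²e⁵/((4πε₀)³ℏ⁴).
E_h = 4.38 × 10^-18 J
a₀ = 5.26 × 10^-11 m
E_h/(e·a₀) = 5.20 × 10^11 V/m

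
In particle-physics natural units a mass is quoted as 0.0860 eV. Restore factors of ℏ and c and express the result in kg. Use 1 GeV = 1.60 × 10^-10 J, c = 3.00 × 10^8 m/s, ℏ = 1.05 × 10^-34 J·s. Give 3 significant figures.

Mass is [E]/c²; divide by c².
1 GeV → 1/c² × (1 GeV in J) = 1.78 × 10^-27 kg.
Convert the energy scale: 0.0860 eV = 8.60 × 10^-11 GeV.
Result: 8.60 × 10^-11 × 1.78 × 10^-27 = 1.53 × 10^-37 kg.

1.53 × 10^-37 kg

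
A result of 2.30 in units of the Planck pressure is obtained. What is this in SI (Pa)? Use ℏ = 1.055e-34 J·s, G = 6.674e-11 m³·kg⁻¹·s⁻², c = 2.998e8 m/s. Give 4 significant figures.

1.065e114 Pa

One Planck pressure: p_P = c⁷/(ℏG²) = 4.632e113 Pa.
2.30 × 4.632e113 Pa = 1.065e114 Pa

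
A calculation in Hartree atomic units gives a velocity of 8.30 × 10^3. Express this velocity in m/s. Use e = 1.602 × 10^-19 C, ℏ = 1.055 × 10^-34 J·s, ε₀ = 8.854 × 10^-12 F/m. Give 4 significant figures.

One atomic unit of velocity: v_au = e²/(4πε₀ℏ) = 2.186 × 10^6 m/s.
8.30 × 10^3 × 2.186 × 10^6 m/s = 1.815 × 10^10 m/s

1.815 × 10^10 m/s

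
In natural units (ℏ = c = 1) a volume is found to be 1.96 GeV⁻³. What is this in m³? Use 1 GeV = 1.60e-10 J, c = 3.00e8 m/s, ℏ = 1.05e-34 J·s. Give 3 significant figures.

Volume is [L]³ = [E]⁻³·(ℏc)³.
1 GeV⁻³ → (ℏc)³ × (1 GeV in J)⁻³ = 7.63e-48 m³.
Result: 1.96 × 7.63e-48 = 1.50e-47 m³.

1.50e-47 m³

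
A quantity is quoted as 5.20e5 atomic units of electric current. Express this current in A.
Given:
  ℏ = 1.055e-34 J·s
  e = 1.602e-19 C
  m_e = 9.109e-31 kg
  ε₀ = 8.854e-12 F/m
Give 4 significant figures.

One atomic unit of electric current: I_au = e E_h/ℏ = m_e e⁵/((4πε₀)²ℏ³) = 6.612e-3 A.
5.20e5 × 6.612e-3 A = 3.438e3 A

3.438e3 A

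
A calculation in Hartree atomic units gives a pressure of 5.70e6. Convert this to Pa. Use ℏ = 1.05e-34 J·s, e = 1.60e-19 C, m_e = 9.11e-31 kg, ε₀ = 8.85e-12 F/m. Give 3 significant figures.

1.72e20 Pa

One atomic unit of pressure: P_au = E_h/a₀³ = m_e⁴e¹⁰/((4πε₀)⁵ℏ⁸) = 3.01e13 Pa.
5.70e6 × 3.01e13 Pa = 1.72e20 Pa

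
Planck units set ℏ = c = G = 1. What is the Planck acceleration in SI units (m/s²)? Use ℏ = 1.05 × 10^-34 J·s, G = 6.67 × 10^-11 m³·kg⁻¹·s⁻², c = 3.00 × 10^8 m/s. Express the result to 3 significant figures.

The unique combination of the constants set to 1 with dimensions of acceleration is a_P = √(c⁷/(ℏG)).
  = √(3.12 × 10^103)
  = 5.59 × 10^51 m/s²

5.59 × 10^51 m/s²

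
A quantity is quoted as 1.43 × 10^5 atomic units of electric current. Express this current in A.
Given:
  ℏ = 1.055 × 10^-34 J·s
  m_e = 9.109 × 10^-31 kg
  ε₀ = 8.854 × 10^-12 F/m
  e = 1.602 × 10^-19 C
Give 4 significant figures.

945.5 A

One atomic unit of electric current: I_au = e E_h/ℏ = m_e e⁵/((4πε₀)²ℏ³) = 6.612 × 10^-3 A.
1.43 × 10^5 × 6.612 × 10^-3 A = 945.5 A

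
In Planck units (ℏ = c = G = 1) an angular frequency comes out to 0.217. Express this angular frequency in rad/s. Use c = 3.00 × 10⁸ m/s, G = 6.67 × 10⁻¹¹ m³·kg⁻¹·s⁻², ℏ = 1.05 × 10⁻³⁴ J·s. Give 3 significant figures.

One Planck angular frequency: ω_P = √(c⁵/(ℏG)) = 1.86 × 10⁴³ rad/s.
0.217 × 1.86 × 10⁴³ rad/s = 4.04 × 10⁴² rad/s

4.04 × 10⁴² rad/s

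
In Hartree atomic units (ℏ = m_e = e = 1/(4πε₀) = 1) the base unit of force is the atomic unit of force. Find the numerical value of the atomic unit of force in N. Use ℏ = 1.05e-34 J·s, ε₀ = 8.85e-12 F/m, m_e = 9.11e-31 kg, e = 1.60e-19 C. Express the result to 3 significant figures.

F_au = E_h/a₀ = m_e²e⁶/((4πε₀)³ℏ⁴)
E_h = 4.38e-18 J
a₀ = 5.26e-11 m
E_h/a₀ = 8.33e-8 N

8.33e-8 N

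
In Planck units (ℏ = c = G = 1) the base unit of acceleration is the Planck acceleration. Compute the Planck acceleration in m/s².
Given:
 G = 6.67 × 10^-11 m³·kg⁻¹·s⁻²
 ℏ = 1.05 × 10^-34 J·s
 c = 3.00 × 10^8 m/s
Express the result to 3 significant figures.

5.59 × 10^51 m/s²

a_P = √(c⁷/(ℏG))
  = √(3.12 × 10^103)
  = 5.59 × 10^51 m/s²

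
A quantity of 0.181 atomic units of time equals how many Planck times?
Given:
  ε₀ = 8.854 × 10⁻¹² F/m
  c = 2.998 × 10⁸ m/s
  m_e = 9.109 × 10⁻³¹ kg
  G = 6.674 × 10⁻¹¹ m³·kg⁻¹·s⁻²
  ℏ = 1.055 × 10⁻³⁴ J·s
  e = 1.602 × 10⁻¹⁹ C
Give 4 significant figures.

atomic unit of time: τ_au = (4πε₀)²ℏ³/(m_e e⁴) = 2.423 × 10⁻¹⁷ s
Planck time: t_P = √(ℏG/c⁵) = 5.392 × 10⁻⁴⁴ s
0.181 × 2.423 × 10⁻¹⁷ / 5.392 × 10⁻⁴⁴ = 8.133 × 10²⁵

8.133 × 10²⁵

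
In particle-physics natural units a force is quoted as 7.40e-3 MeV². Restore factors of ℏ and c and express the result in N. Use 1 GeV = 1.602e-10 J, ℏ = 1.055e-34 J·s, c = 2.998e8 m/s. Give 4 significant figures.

6.004e-3 N

Force is [E]/[L] = [E]²/(ℏc); restore (ℏc)⁻¹.
1 GeV² → 1/(ℏc) × (1 GeV in J)² = 8.114e5 N.
Convert the energy scale: 7.40e-3 MeV² = 7.40e-9 GeV².
Result: 7.40e-9 × 8.114e5 = 6.004e-3 N.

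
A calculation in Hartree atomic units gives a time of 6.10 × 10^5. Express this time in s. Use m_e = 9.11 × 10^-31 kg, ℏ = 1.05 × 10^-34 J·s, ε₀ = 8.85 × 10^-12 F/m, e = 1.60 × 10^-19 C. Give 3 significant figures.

1.46 × 10^-11 s

One atomic unit of time: τ_au = (4πε₀)²ℏ³/(m_e e⁴) = 2.40 × 10^-17 s.
6.10 × 10^5 × 2.40 × 10^-17 s = 1.46 × 10^-11 s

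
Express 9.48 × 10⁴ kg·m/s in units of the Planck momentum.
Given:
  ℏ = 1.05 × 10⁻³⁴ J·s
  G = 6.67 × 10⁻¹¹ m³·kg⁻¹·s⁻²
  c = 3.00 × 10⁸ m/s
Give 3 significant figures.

1.45 × 10⁴

Planck momentum: p_P = √(ℏc³/G) = 6.52 kg·m/s.
9.48 × 10⁴ / 6.52 = 1.45 × 10⁴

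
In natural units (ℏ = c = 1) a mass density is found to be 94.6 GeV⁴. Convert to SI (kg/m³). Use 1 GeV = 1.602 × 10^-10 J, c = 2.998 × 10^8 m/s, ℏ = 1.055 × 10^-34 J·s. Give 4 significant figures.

2.191 × 10^22 kg/m³

Mass density is [E]/(c²[L]³) = [E]⁴/(ℏ³c⁵).
1 GeV⁴ → 1/(ℏ³c⁵) × (1 GeV in J)⁴ = 2.316 × 10^20 kg/m³.
Result: 94.6 × 2.316 × 10^20 = 2.191 × 10^22 kg/m³.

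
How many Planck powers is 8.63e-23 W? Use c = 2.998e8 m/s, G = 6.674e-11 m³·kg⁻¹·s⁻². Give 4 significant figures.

2.378e-75

Planck power: P_P = c⁵/G = 3.629e52 W.
8.63e-23 / 3.629e52 = 2.378e-75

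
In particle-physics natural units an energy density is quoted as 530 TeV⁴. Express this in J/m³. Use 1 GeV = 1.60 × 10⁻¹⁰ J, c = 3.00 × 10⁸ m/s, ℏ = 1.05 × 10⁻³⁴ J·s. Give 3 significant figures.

1.11 × 10⁵² J/m³

[E]/[L]³ = [E]⁴/(ℏc)³; restore (ℏc)⁻³.
1 GeV⁴ → 1/(ℏc)³ × (1 GeV in J)⁴ = 2.10 × 10³⁷ J/m³.
Convert the energy scale: 530 TeV⁴ = 5.30 × 10¹⁴ GeV⁴.
Result: 5.30 × 10¹⁴ × 2.10 × 10³⁷ = 1.11 × 10⁵² J/m³.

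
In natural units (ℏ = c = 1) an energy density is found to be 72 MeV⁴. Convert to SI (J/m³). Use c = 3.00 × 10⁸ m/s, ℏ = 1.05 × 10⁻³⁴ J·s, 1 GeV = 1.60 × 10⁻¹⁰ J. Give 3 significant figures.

[E]/[L]³ = [E]⁴/(ℏc)³; restore (ℏc)⁻³.
1 GeV⁴ → 1/(ℏc)³ × (1 GeV in J)⁴ = 2.10 × 10³⁷ J/m³.
Convert the energy scale: 72 MeV⁴ = 7.20 × 10⁻¹¹ GeV⁴.
Result: 7.20 × 10⁻¹¹ × 2.10 × 10³⁷ = 1.51 × 10²⁷ J/m³.

1.51 × 10²⁷ J/m³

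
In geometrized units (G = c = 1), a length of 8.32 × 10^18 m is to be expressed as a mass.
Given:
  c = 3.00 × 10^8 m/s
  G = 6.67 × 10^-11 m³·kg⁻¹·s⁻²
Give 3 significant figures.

1.12 × 10^46 kg

Length → mass via c²/G.
8.32 × 10^18 m × (c²/G) = 1.12 × 10^46 kg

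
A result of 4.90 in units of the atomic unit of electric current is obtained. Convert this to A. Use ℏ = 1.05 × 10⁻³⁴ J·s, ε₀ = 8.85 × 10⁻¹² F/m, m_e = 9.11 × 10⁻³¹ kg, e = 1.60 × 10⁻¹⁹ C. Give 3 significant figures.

One atomic unit of electric current: I_au = e E_h/ℏ = m_e e⁵/((4πε₀)²ℏ³) = 6.67 × 10⁻³ A.
4.90 × 6.67 × 10⁻³ A = 0.0327 A

0.0327 A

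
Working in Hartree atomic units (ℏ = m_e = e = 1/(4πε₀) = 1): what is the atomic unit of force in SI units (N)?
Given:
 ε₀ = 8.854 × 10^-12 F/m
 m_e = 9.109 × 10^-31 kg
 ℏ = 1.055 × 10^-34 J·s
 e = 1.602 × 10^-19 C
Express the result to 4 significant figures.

From ℏ = m_e = e = 1/(4πε₀) = 1 the force scale is F_au = E_h/a₀ = m_e²e⁶/((4πε₀)³ℏ⁴).
E_h = 4.354 × 10^-18 J
a₀ = 5.297 × 10^-11 m
E_h/a₀ = 8.220 × 10^-8 N

8.220 × 10^-8 N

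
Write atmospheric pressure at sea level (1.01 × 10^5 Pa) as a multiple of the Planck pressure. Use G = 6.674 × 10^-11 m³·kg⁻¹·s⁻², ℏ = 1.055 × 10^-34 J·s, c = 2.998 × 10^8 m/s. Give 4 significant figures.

2.180 × 10^-109

Planck pressure: p_P = c⁷/(ℏG²) = 4.632 × 10^113 Pa.
1.01 × 10^5 / 4.632 × 10^113 = 2.180 × 10^-109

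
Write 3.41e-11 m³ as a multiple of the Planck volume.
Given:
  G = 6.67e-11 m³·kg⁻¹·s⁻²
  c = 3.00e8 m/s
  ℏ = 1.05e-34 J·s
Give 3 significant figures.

Planck volume: V_P = (ℏG/c³)^(3/2) = 4.18e-105 m³.
3.41e-11 / 4.18e-105 = 8.16e93

8.16e93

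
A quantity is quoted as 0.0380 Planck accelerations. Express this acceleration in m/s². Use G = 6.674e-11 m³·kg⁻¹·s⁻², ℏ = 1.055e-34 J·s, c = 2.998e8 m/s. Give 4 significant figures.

2.113e50 m/s²

One Planck acceleration: a_P = √(c⁷/(ℏG)) = 5.560e51 m/s².
0.0380 × 5.560e51 m/s² = 2.113e50 m/s²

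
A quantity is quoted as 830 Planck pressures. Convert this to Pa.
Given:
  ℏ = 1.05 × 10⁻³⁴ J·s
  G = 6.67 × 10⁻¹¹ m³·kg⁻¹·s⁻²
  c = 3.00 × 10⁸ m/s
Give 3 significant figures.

One Planck pressure: p_P = c⁷/(ℏG²) = 4.68 × 10¹¹³ Pa.
830 × 4.68 × 10¹¹³ Pa = 3.89 × 10¹¹⁶ Pa

3.89 × 10¹¹⁶ Pa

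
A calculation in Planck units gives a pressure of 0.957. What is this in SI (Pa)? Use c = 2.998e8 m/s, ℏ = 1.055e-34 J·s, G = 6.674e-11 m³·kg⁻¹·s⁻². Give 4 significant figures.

4.433e113 Pa

One Planck pressure: p_P = c⁷/(ℏG²) = 4.632e113 Pa.
0.957 × 4.632e113 Pa = 4.433e113 Pa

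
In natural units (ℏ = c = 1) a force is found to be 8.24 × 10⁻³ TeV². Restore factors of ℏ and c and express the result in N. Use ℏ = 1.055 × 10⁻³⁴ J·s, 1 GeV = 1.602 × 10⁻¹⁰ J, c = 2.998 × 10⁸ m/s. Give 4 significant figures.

6.686 × 10⁹ N

Force is [E]/[L] = [E]²/(ℏc); restore (ℏc)⁻¹.
1 GeV² → 1/(ℏc) × (1 GeV in J)² = 8.114 × 10⁵ N.
Convert the energy scale: 8.24 × 10⁻³ TeV² = 8.24 × 10³ GeV².
Result: 8.24 × 10³ × 8.114 × 10⁵ = 6.686 × 10⁹ N.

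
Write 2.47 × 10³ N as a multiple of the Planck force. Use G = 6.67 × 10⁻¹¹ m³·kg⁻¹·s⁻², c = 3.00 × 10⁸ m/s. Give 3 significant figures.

Planck force: F_P = c⁴/G = 1.21 × 10⁴⁴ N.
2.47 × 10³ / 1.21 × 10⁴⁴ = 2.03 × 10⁻⁴¹

2.03 × 10⁻⁴¹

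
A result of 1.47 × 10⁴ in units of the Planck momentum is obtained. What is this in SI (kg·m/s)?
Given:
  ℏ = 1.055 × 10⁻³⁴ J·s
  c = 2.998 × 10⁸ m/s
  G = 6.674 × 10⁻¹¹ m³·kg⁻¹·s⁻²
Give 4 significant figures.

One Planck momentum: p_P = √(ℏc³/G) = 6.527 kg·m/s.
1.47 × 10⁴ × 6.527 kg·m/s = 9.594 × 10⁴ kg·m/s

9.594 × 10⁴ kg·m/s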